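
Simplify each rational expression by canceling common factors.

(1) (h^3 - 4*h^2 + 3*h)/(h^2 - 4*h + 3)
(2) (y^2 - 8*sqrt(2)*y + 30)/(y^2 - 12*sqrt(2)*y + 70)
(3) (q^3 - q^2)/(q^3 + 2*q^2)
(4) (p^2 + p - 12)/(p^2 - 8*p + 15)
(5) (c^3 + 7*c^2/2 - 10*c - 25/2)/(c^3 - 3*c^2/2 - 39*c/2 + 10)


(1) = h
(2) = (y - 3*sqrt(2))/(y - 7*sqrt(2))
(3) = (q - 1)/(q + 2)
(4) = (p + 4)/(p - 5)
(5) = (2*c^3 + 7*c^2 - 20*c - 25)/(2*c^3 - 3*c^2 - 39*c + 20)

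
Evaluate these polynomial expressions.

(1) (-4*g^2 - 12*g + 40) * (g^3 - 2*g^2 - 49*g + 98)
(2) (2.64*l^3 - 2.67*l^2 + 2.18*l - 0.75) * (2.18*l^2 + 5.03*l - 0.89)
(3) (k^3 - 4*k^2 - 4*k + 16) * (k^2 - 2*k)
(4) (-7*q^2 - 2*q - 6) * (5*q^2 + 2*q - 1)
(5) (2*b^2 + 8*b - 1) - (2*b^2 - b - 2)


(1) = -4*g^5 - 4*g^4 + 260*g^3 + 116*g^2 - 3136*g + 3920
(2) = 5.7552*l^5 + 7.4586*l^4 - 11.0273*l^3 + 11.7067*l^2 - 5.7127*l + 0.6675
(3) = k^5 - 6*k^4 + 4*k^3 + 24*k^2 - 32*k
(4) = -35*q^4 - 24*q^3 - 27*q^2 - 10*q + 6
(5) = 9*b + 1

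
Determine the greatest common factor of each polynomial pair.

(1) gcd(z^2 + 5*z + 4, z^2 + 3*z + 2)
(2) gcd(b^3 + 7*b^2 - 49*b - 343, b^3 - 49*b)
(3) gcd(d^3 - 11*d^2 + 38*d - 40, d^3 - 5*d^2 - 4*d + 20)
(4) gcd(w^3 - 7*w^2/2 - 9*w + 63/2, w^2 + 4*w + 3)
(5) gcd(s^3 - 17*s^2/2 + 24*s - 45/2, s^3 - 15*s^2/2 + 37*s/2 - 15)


(1) = z + 1
(2) = gcd((b - 7)*(b + 7)^2, b*(b - 7)*(b + 7)) = b^2 - 49
(3) = gcd((d - 5)*(d - 4)*(d - 2), (d - 5)*(d - 2)*(d + 2)) = d^2 - 7*d + 10
(4) = w + 3
(5) = s^2 - 11*s/2 + 15/2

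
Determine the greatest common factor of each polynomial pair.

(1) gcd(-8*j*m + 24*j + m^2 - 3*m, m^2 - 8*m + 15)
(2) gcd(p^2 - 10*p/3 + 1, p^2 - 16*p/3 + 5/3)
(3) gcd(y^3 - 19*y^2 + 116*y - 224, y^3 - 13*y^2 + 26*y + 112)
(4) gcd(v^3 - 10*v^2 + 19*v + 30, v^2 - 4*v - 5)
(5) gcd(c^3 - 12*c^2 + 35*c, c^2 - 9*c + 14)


(1) = gcd((-8*j + m)*(m - 3), (m - 5)*(m - 3)) = m - 3
(2) = gcd((p - 3)*(p - 1/3), (p - 5)*(p - 1/3)) = p - 1/3
(3) = y^2 - 15*y + 56
(4) = v^2 - 4*v - 5
(5) = c - 7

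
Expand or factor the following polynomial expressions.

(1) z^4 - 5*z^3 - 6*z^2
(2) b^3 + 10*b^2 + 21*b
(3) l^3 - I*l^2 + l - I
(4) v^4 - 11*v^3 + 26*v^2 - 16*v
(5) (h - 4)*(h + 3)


(1) = z^2*(z - 6)*(z + 1)
(2) = b*(b + 3)*(b + 7)
(3) = (l - I)^2*(l + I)
(4) = v*(v - 8)*(v - 2)*(v - 1)
(5) = h^2 - h - 12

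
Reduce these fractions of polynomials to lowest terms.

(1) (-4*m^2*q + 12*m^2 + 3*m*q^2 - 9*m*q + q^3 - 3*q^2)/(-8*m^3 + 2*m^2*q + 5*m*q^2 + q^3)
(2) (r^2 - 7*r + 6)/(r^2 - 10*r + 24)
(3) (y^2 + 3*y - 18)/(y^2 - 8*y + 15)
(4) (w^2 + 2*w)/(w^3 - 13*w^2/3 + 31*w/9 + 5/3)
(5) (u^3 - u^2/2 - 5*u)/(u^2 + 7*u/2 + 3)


(1) = (q - 3)/(2*m + q)
(2) = (r - 1)/(r - 4)
(3) = (y + 6)/(y - 5)
(4) = (9*w^2 + 18*w)/(9*w^3 - 39*w^2 + 31*w + 15)
(5) = (2*u^2 - 5*u)/(2*u + 3)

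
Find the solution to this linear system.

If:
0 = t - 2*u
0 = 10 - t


Then:
t = 10
u = 5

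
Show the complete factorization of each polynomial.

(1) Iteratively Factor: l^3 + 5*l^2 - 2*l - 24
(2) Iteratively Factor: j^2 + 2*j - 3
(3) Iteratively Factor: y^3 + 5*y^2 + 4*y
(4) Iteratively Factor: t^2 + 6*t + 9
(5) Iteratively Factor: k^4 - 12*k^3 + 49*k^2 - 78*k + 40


(1) = (l + 3)*(l^2 + 2*l - 8) = (l - 2)*(l + 3)*(l + 4)
(2) = (j - 1)*(j + 3)
(3) = (y + 1)*(y^2 + 4*y) = (y + 1)*(y + 4)*(y)
(4) = (t + 3)*(t + 3)
(5) = (k - 2)*(k^3 - 10*k^2 + 29*k - 20) = (k - 5)*(k - 2)*(k^2 - 5*k + 4) = (k - 5)*(k - 2)*(k - 1)*(k - 4)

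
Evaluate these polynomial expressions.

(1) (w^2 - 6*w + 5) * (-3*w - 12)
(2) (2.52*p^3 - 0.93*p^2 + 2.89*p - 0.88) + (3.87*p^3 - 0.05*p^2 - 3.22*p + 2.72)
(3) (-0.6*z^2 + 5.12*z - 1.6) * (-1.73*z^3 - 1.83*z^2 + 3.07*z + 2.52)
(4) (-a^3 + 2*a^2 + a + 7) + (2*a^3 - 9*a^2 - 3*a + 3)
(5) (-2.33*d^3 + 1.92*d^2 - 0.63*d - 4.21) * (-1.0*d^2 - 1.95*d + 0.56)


(1) = -3*w^3 + 6*w^2 + 57*w - 60
(2) = 6.39*p^3 - 0.98*p^2 - 0.33*p + 1.84
(3) = 1.038*z^5 - 7.7596*z^4 - 8.4436*z^3 + 17.1344*z^2 + 7.9904*z - 4.032
(4) = a^3 - 7*a^2 - 2*a + 10
(5) = 2.33*d^5 + 2.6235*d^4 - 4.4188*d^3 + 6.5137*d^2 + 7.8567*d - 2.3576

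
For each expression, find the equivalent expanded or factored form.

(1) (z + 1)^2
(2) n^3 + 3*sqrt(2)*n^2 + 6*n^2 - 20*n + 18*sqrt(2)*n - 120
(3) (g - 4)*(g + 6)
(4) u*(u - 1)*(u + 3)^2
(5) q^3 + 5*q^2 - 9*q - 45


(1) = z^2 + 2*z + 1
(2) = (n + 6)*(n - 2*sqrt(2))*(n + 5*sqrt(2))
(3) = g^2 + 2*g - 24
(4) = u^4 + 5*u^3 + 3*u^2 - 9*u
(5) = (q - 3)*(q + 3)*(q + 5)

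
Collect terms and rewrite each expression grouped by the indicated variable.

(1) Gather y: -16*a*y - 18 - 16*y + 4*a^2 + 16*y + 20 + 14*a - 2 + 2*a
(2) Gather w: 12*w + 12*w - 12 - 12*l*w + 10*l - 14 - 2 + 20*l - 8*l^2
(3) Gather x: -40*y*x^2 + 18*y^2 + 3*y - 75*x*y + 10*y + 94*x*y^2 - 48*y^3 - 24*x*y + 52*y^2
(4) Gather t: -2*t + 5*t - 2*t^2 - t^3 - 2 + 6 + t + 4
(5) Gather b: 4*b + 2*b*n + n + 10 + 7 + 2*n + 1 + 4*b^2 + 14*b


(1) = 4*a^2 - 16*a*y + 16*a
(2) = -8*l^2 + 30*l + w*(24 - 12*l) - 28
(3) = -40*x^2*y + x*(94*y^2 - 99*y) - 48*y^3 + 70*y^2 + 13*y
(4) = -t^3 - 2*t^2 + 4*t + 8
(5) = 4*b^2 + b*(2*n + 18) + 3*n + 18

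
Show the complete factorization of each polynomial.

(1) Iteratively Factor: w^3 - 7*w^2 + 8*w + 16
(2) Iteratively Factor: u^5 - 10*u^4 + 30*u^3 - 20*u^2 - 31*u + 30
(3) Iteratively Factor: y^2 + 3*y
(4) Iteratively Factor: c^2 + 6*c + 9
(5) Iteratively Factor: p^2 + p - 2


(1) = (w - 4)*(w^2 - 3*w - 4) = (w - 4)^2*(w + 1)
(2) = (u + 1)*(u^4 - 11*u^3 + 41*u^2 - 61*u + 30) = (u - 1)*(u + 1)*(u^3 - 10*u^2 + 31*u - 30) = (u - 3)*(u - 1)*(u + 1)*(u^2 - 7*u + 10) = (u - 3)*(u - 2)*(u - 1)*(u + 1)*(u - 5)
(3) = (y + 3)*(y)
(4) = (c + 3)*(c + 3)
(5) = (p + 2)*(p - 1)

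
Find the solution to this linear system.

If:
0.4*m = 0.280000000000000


Then:
m = 0.70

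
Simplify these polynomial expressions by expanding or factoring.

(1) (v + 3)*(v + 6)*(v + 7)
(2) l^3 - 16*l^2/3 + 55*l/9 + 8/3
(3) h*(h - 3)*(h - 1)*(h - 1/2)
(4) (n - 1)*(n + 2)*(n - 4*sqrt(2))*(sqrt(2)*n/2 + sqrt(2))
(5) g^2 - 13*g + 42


(1) = v^3 + 16*v^2 + 81*v + 126
(2) = (l - 3)*(l - 8/3)*(l + 1/3)
(3) = h^4 - 9*h^3/2 + 5*h^2 - 3*h/2
(4) = sqrt(2)*n^4/2 - 4*n^3 + 3*sqrt(2)*n^3/2 - 12*n^2 - 2*sqrt(2)*n + 16
(5) = (g - 7)*(g - 6)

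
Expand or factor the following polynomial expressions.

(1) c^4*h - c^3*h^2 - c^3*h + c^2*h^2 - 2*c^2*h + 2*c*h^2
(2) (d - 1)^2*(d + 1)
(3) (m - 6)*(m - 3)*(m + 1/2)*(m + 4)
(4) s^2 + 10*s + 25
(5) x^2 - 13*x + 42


(1) = c*(c - 2)*(c - h)*(c*h + h)
(2) = d^3 - d^2 - d + 1
(3) = m^4 - 9*m^3/2 - 41*m^2/2 + 63*m + 36
(4) = (s + 5)^2
(5) = (x - 7)*(x - 6)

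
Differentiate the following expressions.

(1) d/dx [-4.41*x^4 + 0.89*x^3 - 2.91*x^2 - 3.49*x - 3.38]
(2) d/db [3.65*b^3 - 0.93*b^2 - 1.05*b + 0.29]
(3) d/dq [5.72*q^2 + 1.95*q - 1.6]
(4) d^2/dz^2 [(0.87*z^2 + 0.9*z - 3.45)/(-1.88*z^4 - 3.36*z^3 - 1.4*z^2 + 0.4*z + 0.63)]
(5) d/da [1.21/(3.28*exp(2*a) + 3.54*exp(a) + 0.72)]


(1) = -17.64*x^3 + 2.67*x^2 - 5.82*x - 3.49
(2) = 10.95*b^2 - 1.86*b - 1.05
(3) = 11.44*q + 1.95
(4) = (-18.449568*z^8 - 71.145216*z^7 + 137.847456*z^6 + 570.76128*z^5 + 569.628288*z^4 + 195.259776*z^3 + 34.31988*z^2 + 27.46296*z + 6.952794)/(6.644672*z^12 + 35.626752*z^11 + 78.517824*z^10 + 86.752896*z^9 + 36.630384*z^8 - 23.985024*z^7 - 38.929504*z^6 - 15.67776*z^5 + 4.286436*z^4 + 6.053552*z^3 + 1.36458*z^2 - 0.47628*z - 0.250047)
(5) = (-7.9376*exp(a) - 4.2834)*exp(a)/(3.28*exp(2*a) + 3.54*exp(a) + 0.72)^2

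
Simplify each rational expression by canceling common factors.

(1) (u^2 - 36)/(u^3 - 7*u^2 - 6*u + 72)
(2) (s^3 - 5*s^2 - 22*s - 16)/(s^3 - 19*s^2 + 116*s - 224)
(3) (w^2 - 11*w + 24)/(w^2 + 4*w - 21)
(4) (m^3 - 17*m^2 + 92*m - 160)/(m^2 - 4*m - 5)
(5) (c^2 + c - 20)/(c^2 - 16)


(1) = (u + 6)/(u^2 - u - 12)
(2) = (s^2 + 3*s + 2)/(s^2 - 11*s + 28)
(3) = (w - 8)/(w + 7)
(4) = (m^2 - 12*m + 32)/(m + 1)
(5) = (c + 5)/(c + 4)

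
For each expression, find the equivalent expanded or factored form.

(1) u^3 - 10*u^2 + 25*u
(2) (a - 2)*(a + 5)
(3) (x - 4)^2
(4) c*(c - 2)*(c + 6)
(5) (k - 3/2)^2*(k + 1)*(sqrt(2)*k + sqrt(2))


(1) = u*(u - 5)^2
(2) = a^2 + 3*a - 10
(3) = x^2 - 8*x + 16
(4) = c^3 + 4*c^2 - 12*c
(5) = sqrt(2)*k^4 - sqrt(2)*k^3 - 11*sqrt(2)*k^2/4 + 3*sqrt(2)*k/2 + 9*sqrt(2)/4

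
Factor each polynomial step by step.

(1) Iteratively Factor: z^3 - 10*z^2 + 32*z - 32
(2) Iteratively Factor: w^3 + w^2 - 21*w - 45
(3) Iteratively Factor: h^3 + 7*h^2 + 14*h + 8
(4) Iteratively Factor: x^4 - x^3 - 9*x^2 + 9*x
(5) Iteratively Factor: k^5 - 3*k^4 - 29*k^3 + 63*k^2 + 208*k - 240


(1) = (z - 4)*(z^2 - 6*z + 8) = (z - 4)^2*(z - 2)
(2) = (w + 3)*(w^2 - 2*w - 15) = (w - 5)*(w + 3)*(w + 3)
(3) = (h + 1)*(h^2 + 6*h + 8) = (h + 1)*(h + 4)*(h + 2)
(4) = (x)*(x^3 - x^2 - 9*x + 9) = x*(x - 1)*(x^2 - 9) = x*(x - 1)*(x + 3)*(x - 3)
(5) = (k + 4)*(k^4 - 7*k^3 - k^2 + 67*k - 60) = (k - 5)*(k + 4)*(k^3 - 2*k^2 - 11*k + 12) = (k - 5)*(k + 3)*(k + 4)*(k^2 - 5*k + 4) = (k - 5)*(k - 4)*(k + 3)*(k + 4)*(k - 1)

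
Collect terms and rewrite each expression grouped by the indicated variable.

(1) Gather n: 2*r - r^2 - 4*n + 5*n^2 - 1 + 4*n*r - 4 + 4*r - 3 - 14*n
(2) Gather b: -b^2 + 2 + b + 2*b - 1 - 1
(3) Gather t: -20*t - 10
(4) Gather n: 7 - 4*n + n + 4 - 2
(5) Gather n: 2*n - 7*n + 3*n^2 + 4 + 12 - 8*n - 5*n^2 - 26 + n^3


(1) = 5*n^2 + n*(4*r - 18) - r^2 + 6*r - 8
(2) = -b^2 + 3*b
(3) = -20*t - 10
(4) = 9 - 3*n
(5) = n^3 - 2*n^2 - 13*n - 10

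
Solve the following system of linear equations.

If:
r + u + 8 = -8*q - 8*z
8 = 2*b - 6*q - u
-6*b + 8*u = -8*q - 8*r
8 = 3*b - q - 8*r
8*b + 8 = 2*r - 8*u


Then:
b = -2448/665
q = -1944/665
r = -268/133
u = 1448/665
z = 2531/1330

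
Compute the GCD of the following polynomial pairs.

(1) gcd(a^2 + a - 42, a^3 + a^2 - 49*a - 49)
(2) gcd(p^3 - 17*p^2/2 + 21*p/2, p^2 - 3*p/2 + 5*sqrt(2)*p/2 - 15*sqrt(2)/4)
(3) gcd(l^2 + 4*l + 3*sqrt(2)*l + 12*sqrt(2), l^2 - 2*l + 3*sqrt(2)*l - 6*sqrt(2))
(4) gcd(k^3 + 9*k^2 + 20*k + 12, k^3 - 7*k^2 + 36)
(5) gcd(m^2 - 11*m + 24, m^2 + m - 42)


(1) = gcd((a - 6)*(a + 7), (a - 7)*(a + 1)*(a + 7)) = a + 7
(2) = gcd(p*(p - 7)*(p - 3/2), (p - 3/2)*(p + 5*sqrt(2)/2)) = p - 3/2
(3) = l + 3*sqrt(2)
(4) = k + 2
(5) = 1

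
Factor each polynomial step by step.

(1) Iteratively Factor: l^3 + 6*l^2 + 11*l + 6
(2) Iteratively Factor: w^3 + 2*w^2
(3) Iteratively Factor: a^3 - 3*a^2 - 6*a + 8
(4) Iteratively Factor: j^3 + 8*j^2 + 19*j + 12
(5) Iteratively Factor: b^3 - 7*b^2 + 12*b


(1) = (l + 3)*(l^2 + 3*l + 2) = (l + 2)*(l + 3)*(l + 1)
(2) = (w + 2)*(w^2) = w*(w + 2)*(w)
(3) = (a + 2)*(a^2 - 5*a + 4) = (a - 1)*(a + 2)*(a - 4)
(4) = (j + 3)*(j^2 + 5*j + 4) = (j + 1)*(j + 3)*(j + 4)
(5) = (b - 4)*(b^2 - 3*b) = (b - 4)*(b - 3)*(b)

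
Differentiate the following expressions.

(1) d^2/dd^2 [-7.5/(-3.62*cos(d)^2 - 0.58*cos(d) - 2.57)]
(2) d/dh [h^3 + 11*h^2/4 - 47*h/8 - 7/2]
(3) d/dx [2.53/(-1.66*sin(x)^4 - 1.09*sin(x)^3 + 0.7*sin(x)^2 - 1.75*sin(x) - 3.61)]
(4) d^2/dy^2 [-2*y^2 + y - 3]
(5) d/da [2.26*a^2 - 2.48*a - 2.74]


(1) = (-393.132*(1 - cos(d)^2)^2 - 47.241*cos(d)^3 + 80.013*cos(d)^2 + 105.6615*cos(d) + 258.627)/(3.62*cos(d)^2 + 0.58*cos(d) + 2.57)^3
(2) = 3*h^2 + 11*h/2 - 47/8
(3) = (16.7992*sin(x)^3 + 8.2731*sin(x)^2 - 3.542*sin(x) + 4.4275)*cos(x)/(1.66*sin(x)^4 + 1.09*sin(x)^3 - 0.7*sin(x)^2 + 1.75*sin(x) + 3.61)^2
(4) = -4
(5) = 4.52*a - 2.48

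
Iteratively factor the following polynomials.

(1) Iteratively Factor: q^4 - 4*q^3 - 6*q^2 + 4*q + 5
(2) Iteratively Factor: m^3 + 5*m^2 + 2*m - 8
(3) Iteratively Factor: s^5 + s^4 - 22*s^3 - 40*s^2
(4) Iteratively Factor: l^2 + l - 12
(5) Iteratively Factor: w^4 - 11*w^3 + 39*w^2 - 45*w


(1) = (q - 1)*(q^3 - 3*q^2 - 9*q - 5) = (q - 5)*(q - 1)*(q^2 + 2*q + 1) = (q - 5)*(q - 1)*(q + 1)*(q + 1)
(2) = (m + 2)*(m^2 + 3*m - 4) = (m - 1)*(m + 2)*(m + 4)
(3) = (s)*(s^4 + s^3 - 22*s^2 - 40*s) = s*(s - 5)*(s^3 + 6*s^2 + 8*s) = s*(s - 5)*(s + 2)*(s^2 + 4*s) = s*(s - 5)*(s + 2)*(s + 4)*(s)
(4) = (l - 3)*(l + 4)
(5) = (w - 5)*(w^3 - 6*w^2 + 9*w) = w*(w - 5)*(w^2 - 6*w + 9) = w*(w - 5)*(w - 3)*(w - 3)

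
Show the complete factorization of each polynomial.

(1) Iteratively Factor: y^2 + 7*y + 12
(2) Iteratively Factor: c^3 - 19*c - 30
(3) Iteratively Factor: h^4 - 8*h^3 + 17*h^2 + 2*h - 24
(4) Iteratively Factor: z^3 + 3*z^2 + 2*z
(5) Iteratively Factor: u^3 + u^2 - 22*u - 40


(1) = (y + 3)*(y + 4)
(2) = (c - 5)*(c^2 + 5*c + 6) = (c - 5)*(c + 2)*(c + 3)
(3) = (h - 3)*(h^3 - 5*h^2 + 2*h + 8) = (h - 3)*(h - 2)*(h^2 - 3*h - 4) = (h - 4)*(h - 3)*(h - 2)*(h + 1)
(4) = (z + 1)*(z^2 + 2*z) = z*(z + 1)*(z + 2)
(5) = (u - 5)*(u^2 + 6*u + 8) = (u - 5)*(u + 4)*(u + 2)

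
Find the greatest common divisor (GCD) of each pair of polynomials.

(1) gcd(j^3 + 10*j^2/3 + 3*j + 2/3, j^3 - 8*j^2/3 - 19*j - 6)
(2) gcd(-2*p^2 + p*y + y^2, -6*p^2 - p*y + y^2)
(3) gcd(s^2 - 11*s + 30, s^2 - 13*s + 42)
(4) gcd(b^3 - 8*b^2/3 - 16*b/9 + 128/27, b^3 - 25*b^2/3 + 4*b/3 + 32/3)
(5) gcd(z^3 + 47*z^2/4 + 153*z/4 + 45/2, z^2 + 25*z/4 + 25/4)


(1) = gcd((j + 1/3)*(j + 1)*(j + 2), (j - 6)*(j + 1/3)*(j + 3)) = j + 1/3
(2) = gcd((-p + y)*(2*p + y), (-3*p + y)*(2*p + y)) = 2*p + y
(3) = gcd((s - 6)*(s - 5), (s - 7)*(s - 6)) = s - 6
(4) = gcd((b - 8/3)*(b - 4/3)*(b + 4/3), (b - 8)*(b - 4/3)*(b + 1)) = b - 4/3
(5) = z + 5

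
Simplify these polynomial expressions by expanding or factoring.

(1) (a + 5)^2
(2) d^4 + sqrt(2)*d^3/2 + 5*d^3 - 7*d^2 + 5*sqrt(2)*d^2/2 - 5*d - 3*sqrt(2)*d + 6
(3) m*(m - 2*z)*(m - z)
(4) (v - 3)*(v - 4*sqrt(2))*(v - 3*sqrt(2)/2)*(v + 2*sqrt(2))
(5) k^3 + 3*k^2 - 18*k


(1) = a^2 + 10*a + 25
(2) = (d - 1)*(d + 6)*(d - sqrt(2)/2)*(d + sqrt(2))
(3) = m^3 - 3*m^2*z + 2*m*z^2
(4) = v^4 - 7*sqrt(2)*v^3/2 - 3*v^3 - 10*v^2 + 21*sqrt(2)*v^2/2 + 30*v + 24*sqrt(2)*v - 72*sqrt(2)
(5) = k*(k - 3)*(k + 6)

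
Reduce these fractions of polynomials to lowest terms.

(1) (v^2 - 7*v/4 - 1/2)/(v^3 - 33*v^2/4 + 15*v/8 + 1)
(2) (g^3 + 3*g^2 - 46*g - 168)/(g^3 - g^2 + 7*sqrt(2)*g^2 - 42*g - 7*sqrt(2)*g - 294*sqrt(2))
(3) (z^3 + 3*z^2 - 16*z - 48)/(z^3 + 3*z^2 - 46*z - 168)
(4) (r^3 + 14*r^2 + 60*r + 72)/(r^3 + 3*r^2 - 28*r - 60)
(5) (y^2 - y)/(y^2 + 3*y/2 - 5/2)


(1) = (2*v - 4)/(2*v^2 - 17*v + 8)
(2) = (g + 4)/(g + 7*sqrt(2))
(3) = (z^2 - z - 12)/(z^2 - z - 42)
(4) = (r + 6)/(r - 5)
(5) = 2*y/(2*y + 5)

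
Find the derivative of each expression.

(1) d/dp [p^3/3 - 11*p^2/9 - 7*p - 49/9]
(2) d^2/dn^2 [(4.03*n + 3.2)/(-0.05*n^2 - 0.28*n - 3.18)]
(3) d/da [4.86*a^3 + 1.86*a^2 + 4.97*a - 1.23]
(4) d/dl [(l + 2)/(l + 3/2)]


(1) = p^2 - 22*p/9 - 7
(2) = (-(0.1*n + 0.28)*(0.2*n + 0.56)*(4.03*n + 3.2) + (1.209*n + 2.5768)*(0.05*n^2 + 0.28*n + 3.18))/(0.05*n^2 + 0.28*n + 3.18)^3
(3) = 14.58*a^2 + 3.72*a + 4.97
(4) = -2/(2*l + 3)^2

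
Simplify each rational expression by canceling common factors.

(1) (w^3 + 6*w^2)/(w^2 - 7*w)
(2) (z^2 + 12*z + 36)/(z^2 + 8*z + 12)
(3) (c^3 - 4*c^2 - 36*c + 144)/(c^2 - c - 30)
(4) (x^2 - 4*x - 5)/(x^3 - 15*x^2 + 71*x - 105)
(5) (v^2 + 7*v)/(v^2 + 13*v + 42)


(1) = (w^2 + 6*w)/(w - 7)
(2) = (z + 6)/(z + 2)
(3) = (c^2 + 2*c - 24)/(c + 5)
(4) = (x + 1)/(x^2 - 10*x + 21)
(5) = v/(v + 6)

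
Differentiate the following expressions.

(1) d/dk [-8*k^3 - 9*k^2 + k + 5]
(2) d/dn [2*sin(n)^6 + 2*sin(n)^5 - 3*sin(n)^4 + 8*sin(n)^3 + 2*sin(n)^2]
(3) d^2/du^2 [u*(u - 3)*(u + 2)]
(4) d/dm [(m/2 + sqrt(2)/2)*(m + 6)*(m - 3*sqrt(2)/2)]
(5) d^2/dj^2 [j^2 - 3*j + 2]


(1) = -24*k^2 - 18*k + 1
(2) = 2*(6*sin(n)^4 + 5*sin(n)^3 - 6*sin(n)^2 + 12*sin(n) + 2)*sin(n)*cos(n)
(3) = 6*u - 2
(4) = 3*m^2/2 - sqrt(2)*m/2 + 6*m - 3*sqrt(2)/2 - 3/2
(5) = 2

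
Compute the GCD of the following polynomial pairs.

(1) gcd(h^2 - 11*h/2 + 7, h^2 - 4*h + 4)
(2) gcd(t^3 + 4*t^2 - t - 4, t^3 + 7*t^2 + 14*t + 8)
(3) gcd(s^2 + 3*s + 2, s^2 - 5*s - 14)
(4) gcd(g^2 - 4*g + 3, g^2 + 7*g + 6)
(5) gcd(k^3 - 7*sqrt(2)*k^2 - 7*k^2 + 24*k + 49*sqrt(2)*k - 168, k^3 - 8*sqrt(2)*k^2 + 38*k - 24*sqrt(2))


(1) = gcd((h - 7/2)*(h - 2), (h - 2)^2) = h - 2
(2) = gcd((t - 1)*(t + 1)*(t + 4), (t + 1)*(t + 2)*(t + 4)) = t^2 + 5*t + 4
(3) = s + 2
(4) = 1
(5) = k^2 - 7*sqrt(2)*k + 24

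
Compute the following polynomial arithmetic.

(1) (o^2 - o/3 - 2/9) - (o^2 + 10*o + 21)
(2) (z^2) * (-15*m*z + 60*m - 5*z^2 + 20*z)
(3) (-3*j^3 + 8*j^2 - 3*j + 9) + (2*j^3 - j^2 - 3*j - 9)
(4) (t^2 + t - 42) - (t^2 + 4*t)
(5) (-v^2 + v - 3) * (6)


(1) = -31*o/3 - 191/9
(2) = -15*m*z^3 + 60*m*z^2 - 5*z^4 + 20*z^3
(3) = -j^3 + 7*j^2 - 6*j
(4) = -3*t - 42
(5) = -6*v^2 + 6*v - 18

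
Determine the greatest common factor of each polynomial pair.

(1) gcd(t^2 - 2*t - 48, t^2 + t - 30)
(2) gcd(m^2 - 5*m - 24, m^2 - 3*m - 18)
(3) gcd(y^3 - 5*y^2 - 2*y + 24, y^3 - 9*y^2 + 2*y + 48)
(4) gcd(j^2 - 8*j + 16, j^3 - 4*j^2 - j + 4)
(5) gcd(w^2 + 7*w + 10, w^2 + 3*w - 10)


(1) = t + 6
(2) = gcd((m - 8)*(m + 3), (m - 6)*(m + 3)) = m + 3
(3) = y^2 - y - 6
(4) = gcd((j - 4)^2, (j - 4)*(j - 1)*(j + 1)) = j - 4
(5) = gcd((w + 2)*(w + 5), (w - 2)*(w + 5)) = w + 5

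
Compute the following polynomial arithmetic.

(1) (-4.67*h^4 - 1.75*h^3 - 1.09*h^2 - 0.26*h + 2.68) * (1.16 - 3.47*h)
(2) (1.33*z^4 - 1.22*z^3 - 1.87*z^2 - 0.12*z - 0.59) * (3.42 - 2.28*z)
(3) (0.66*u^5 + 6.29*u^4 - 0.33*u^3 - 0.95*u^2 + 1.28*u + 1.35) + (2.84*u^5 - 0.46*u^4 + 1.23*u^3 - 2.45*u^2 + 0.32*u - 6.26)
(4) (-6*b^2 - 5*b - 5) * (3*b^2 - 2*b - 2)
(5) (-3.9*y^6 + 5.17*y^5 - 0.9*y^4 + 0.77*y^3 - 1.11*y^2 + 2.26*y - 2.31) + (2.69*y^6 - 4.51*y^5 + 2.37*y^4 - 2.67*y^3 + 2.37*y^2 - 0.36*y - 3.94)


(1) = 16.2049*h^5 + 0.6553*h^4 + 1.7523*h^3 - 0.3622*h^2 - 9.6012*h + 3.1088
(2) = -3.0324*z^5 + 7.3302*z^4 + 0.0912*z^3 - 6.1218*z^2 + 0.9348*z - 2.0178
(3) = 3.5*u^5 + 5.83*u^4 + 0.9*u^3 - 3.4*u^2 + 1.6*u - 4.91
(4) = -18*b^4 - 3*b^3 + 7*b^2 + 20*b + 10
(5) = -1.21*y^6 + 0.66*y^5 + 1.47*y^4 - 1.9*y^3 + 1.26*y^2 + 1.9*y - 6.25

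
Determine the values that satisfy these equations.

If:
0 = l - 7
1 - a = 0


Then:
a = 1
l = 7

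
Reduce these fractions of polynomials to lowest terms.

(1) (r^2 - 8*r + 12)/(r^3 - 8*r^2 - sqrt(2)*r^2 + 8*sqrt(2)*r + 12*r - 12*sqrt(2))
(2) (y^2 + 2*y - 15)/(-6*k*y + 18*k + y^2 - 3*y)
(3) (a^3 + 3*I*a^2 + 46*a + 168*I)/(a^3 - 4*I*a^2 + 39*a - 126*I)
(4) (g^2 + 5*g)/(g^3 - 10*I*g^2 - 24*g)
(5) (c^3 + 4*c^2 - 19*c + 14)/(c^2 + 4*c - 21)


(1) = 1/(r - sqrt(2))
(2) = (y + 5)/(-6*k + y)
(3) = (a + 4*I)/(a - 3*I)
(4) = (g + 5)/(g^2 - 10*I*g - 24)
(5) = (c^2 - 3*c + 2)/(c - 3)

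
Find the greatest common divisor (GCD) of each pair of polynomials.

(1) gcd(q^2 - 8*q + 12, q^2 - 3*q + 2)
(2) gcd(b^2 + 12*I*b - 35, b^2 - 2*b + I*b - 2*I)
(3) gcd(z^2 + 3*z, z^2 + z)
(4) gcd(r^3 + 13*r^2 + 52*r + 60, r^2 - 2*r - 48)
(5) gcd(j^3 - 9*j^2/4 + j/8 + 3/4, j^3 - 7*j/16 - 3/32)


(1) = q - 2
(2) = 1
(3) = gcd(z*(z + 3), z*(z + 1)) = z
(4) = gcd((r + 2)*(r + 5)*(r + 6), (r - 8)*(r + 6)) = r + 6
(5) = j^2 - j/4 - 3/8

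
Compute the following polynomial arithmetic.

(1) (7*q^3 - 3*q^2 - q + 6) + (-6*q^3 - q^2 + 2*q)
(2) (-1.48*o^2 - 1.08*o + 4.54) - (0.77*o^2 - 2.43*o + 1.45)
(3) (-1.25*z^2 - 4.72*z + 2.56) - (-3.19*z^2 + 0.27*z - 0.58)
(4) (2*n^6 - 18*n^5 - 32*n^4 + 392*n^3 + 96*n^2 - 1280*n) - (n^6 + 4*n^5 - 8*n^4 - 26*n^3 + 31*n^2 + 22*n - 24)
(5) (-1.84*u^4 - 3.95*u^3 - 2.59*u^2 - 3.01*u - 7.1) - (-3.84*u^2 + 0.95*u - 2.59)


(1) = q^3 - 4*q^2 + q + 6
(2) = -2.25*o^2 + 1.35*o + 3.09
(3) = 1.94*z^2 - 4.99*z + 3.14
(4) = n^6 - 22*n^5 - 24*n^4 + 418*n^3 + 65*n^2 - 1302*n + 24
(5) = -1.84*u^4 - 3.95*u^3 + 1.25*u^2 - 3.96*u - 4.51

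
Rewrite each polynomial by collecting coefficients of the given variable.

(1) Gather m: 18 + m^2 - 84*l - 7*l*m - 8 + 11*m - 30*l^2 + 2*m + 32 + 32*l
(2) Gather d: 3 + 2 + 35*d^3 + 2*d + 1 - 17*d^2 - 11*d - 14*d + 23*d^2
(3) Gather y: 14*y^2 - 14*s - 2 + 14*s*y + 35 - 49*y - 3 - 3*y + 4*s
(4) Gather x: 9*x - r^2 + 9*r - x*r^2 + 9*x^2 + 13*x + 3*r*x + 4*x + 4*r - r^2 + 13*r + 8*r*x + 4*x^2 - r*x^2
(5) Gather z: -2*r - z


(1) = -30*l^2 - 52*l + m^2 + m*(13 - 7*l) + 42
(2) = 35*d^3 + 6*d^2 - 23*d + 6
(3) = -10*s + 14*y^2 + y*(14*s - 52) + 30
(4) = -2*r^2 + 26*r + x^2*(13 - r) + x*(-r^2 + 11*r + 26)
(5) = -2*r - z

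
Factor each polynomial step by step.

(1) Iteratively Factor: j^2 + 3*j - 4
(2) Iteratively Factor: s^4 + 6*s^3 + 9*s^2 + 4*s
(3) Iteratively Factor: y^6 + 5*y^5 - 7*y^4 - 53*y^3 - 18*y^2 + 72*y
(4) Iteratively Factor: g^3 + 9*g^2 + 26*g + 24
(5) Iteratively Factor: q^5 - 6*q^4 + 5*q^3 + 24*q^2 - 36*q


(1) = (j - 1)*(j + 4)
(2) = (s)*(s^3 + 6*s^2 + 9*s + 4) = s*(s + 1)*(s^2 + 5*s + 4) = s*(s + 1)^2*(s + 4)
(3) = (y + 2)*(y^5 + 3*y^4 - 13*y^3 - 27*y^2 + 36*y) = (y - 1)*(y + 2)*(y^4 + 4*y^3 - 9*y^2 - 36*y) = (y - 1)*(y + 2)*(y + 3)*(y^3 + y^2 - 12*y) = y*(y - 1)*(y + 2)*(y + 3)*(y^2 + y - 12) = y*(y - 3)*(y - 1)*(y + 2)*(y + 3)*(y + 4)
(4) = (g + 3)*(g^2 + 6*g + 8) = (g + 3)*(g + 4)*(g + 2)
(5) = (q - 3)*(q^4 - 3*q^3 - 4*q^2 + 12*q) = q*(q - 3)*(q^3 - 3*q^2 - 4*q + 12) = q*(q - 3)*(q - 2)*(q^2 - q - 6) = q*(q - 3)^2*(q - 2)*(q + 2)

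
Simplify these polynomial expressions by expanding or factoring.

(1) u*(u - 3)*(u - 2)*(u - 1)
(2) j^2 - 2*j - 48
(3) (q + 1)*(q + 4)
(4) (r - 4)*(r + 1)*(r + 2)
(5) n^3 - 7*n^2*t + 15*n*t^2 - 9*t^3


(1) = u^4 - 6*u^3 + 11*u^2 - 6*u
(2) = (j - 8)*(j + 6)
(3) = q^2 + 5*q + 4
(4) = r^3 - r^2 - 10*r - 8
(5) = (n - 3*t)^2*(n - t)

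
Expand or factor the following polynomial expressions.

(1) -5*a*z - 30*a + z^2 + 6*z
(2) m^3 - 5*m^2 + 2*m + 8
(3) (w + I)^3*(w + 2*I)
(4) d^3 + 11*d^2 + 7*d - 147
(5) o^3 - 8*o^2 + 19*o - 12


(1) = (-5*a + z)*(z + 6)
(2) = (m - 4)*(m - 2)*(m + 1)
(3) = w^4 + 5*I*w^3 - 9*w^2 - 7*I*w + 2
(4) = (d - 3)*(d + 7)^2
(5) = (o - 4)*(o - 3)*(o - 1)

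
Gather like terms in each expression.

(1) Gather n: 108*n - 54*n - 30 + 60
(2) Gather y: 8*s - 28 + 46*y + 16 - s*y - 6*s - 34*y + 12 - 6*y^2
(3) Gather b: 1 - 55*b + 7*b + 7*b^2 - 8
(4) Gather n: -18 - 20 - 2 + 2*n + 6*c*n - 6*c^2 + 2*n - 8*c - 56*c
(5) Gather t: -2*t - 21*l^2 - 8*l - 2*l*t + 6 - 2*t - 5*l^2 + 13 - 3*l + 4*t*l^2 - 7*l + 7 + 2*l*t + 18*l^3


(1) = 54*n + 30
(2) = 2*s - 6*y^2 + y*(12 - s)
(3) = 7*b^2 - 48*b - 7
(4) = -6*c^2 - 64*c + n*(6*c + 4) - 40
(5) = 18*l^3 - 26*l^2 - 18*l + t*(4*l^2 - 4) + 26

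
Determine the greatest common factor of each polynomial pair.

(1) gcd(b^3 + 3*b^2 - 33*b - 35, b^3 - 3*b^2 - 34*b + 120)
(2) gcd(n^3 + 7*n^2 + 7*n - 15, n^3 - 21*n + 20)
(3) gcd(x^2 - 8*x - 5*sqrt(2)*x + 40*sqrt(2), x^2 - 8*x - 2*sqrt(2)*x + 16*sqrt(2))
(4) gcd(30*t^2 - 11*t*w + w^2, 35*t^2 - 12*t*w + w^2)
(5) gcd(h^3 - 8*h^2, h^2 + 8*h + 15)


(1) = gcd((b - 5)*(b + 1)*(b + 7), (b - 5)*(b - 4)*(b + 6)) = b - 5
(2) = n^2 + 4*n - 5
(3) = gcd((x - 8)*(x - 5*sqrt(2)), (x - 8)*(x - 2*sqrt(2))) = x - 8
(4) = gcd((-6*t + w)*(-5*t + w), (-7*t + w)*(-5*t + w)) = 5*t - w
(5) = gcd(h^2*(h - 8), (h + 3)*(h + 5)) = 1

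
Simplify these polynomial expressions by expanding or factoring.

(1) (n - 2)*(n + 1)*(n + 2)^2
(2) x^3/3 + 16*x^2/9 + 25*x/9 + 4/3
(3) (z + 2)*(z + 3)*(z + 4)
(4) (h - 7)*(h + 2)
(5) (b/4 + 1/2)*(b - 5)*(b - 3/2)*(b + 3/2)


(1) = n^4 + 3*n^3 - 2*n^2 - 12*n - 8
(2) = (x/3 + 1)*(x + 1)*(x + 4/3)
(3) = z^3 + 9*z^2 + 26*z + 24
(4) = h^2 - 5*h - 14
(5) = b^4/4 - 3*b^3/4 - 49*b^2/16 + 27*b/16 + 45/8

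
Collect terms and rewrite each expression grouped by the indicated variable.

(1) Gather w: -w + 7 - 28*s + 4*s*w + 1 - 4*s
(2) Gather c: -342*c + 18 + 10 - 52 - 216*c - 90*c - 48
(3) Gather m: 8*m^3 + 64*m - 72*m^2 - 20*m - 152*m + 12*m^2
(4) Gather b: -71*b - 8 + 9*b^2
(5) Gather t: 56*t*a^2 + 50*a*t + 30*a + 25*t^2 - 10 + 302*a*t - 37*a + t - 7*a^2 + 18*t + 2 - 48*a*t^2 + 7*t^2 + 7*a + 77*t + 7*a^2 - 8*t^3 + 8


(1) = -32*s + w*(4*s - 1) + 8
(2) = -648*c - 72
(3) = 8*m^3 - 60*m^2 - 108*m
(4) = 9*b^2 - 71*b - 8
(5) = -8*t^3 + t^2*(32 - 48*a) + t*(56*a^2 + 352*a + 96)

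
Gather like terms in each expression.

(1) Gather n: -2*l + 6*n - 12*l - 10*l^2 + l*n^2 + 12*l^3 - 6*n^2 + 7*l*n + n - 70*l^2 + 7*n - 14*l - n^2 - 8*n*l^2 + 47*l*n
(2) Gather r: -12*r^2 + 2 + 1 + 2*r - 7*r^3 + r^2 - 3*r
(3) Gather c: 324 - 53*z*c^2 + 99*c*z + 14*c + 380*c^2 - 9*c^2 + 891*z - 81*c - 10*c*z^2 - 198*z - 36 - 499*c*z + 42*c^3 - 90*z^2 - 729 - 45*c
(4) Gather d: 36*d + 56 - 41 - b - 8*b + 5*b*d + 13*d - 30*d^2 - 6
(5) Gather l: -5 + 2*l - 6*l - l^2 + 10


(1) = 12*l^3 - 80*l^2 - 28*l + n^2*(l - 7) + n*(-8*l^2 + 54*l + 14)
(2) = -7*r^3 - 11*r^2 - r + 3
(3) = 42*c^3 + c^2*(371 - 53*z) + c*(-10*z^2 - 400*z - 112) - 90*z^2 + 693*z - 441
(4) = -9*b - 30*d^2 + d*(5*b + 49) + 9
(5) = -l^2 - 4*l + 5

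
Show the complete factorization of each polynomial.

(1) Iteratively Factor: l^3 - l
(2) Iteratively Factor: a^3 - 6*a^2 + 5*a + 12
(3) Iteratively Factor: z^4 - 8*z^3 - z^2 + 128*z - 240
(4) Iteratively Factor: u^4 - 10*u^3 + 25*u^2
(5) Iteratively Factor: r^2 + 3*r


(1) = (l)*(l^2 - 1) = l*(l + 1)*(l - 1)
(2) = (a + 1)*(a^2 - 7*a + 12) = (a - 4)*(a + 1)*(a - 3)
(3) = (z - 3)*(z^3 - 5*z^2 - 16*z + 80) = (z - 3)*(z + 4)*(z^2 - 9*z + 20) = (z - 5)*(z - 3)*(z + 4)*(z - 4)
(4) = (u - 5)*(u^3 - 5*u^2) = u*(u - 5)*(u^2 - 5*u) = u*(u - 5)^2*(u)
(5) = (r)*(r + 3)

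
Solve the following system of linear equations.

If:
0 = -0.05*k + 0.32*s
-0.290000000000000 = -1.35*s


Then:
k = 1.37
s = 0.21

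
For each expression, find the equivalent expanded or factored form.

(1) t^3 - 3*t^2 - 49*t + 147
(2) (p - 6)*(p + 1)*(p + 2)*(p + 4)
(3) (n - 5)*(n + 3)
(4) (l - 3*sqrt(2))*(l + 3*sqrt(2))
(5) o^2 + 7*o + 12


(1) = (t - 7)*(t - 3)*(t + 7)
(2) = p^4 + p^3 - 28*p^2 - 76*p - 48
(3) = n^2 - 2*n - 15
(4) = l^2 - 18
(5) = (o + 3)*(o + 4)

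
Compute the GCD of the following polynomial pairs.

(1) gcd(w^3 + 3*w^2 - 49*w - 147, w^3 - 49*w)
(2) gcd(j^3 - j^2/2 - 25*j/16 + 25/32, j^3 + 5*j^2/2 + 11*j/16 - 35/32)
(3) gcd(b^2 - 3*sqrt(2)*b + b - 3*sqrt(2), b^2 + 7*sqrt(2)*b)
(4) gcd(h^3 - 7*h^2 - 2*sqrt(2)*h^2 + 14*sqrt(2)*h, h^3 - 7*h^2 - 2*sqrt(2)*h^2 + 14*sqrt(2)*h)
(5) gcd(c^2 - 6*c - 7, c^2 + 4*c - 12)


(1) = gcd((w - 7)*(w + 3)*(w + 7), w*(w - 7)*(w + 7)) = w^2 - 49
(2) = gcd((j - 5/4)*(j - 1/2)*(j + 5/4), (j - 1/2)*(j + 5/4)*(j + 7/4)) = j^2 + 3*j/4 - 5/8
(3) = 1
(4) = h^3 + h^2*(-7 - 2*sqrt(2)) + 14*sqrt(2)*h
(5) = 1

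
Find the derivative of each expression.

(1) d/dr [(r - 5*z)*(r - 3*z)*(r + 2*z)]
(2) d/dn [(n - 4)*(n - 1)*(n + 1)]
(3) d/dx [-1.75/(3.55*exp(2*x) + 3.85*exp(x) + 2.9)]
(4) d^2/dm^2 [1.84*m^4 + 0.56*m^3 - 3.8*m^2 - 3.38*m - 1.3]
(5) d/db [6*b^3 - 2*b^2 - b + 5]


(1) = 3*r^2 - 12*r*z - z^2
(2) = 3*n^2 - 8*n - 1
(3) = (12.425*exp(x) + 6.7375)*exp(x)/(3.55*exp(2*x) + 3.85*exp(x) + 2.9)^2
(4) = 22.08*m^2 + 3.36*m - 7.6
(5) = 18*b^2 - 4*b - 1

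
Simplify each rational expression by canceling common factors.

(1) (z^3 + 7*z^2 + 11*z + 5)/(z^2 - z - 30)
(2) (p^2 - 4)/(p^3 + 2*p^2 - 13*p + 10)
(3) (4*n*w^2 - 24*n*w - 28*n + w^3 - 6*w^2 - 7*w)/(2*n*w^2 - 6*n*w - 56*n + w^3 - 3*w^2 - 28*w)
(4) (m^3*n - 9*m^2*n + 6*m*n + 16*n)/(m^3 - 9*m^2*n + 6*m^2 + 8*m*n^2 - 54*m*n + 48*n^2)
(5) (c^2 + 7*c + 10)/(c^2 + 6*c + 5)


(1) = (z^2 + 2*z + 1)/(z - 6)
(2) = (p + 2)/(p^2 + 4*p - 5)
(3) = (4*n*w + 4*n + w^2 + w)/(2*n*w + 8*n + w^2 + 4*w)
(4) = (m^3*n - 9*m^2*n + 6*m*n + 16*n)/(m^3 - 9*m^2*n + 6*m^2 + 8*m*n^2 - 54*m*n + 48*n^2)
(5) = (c + 2)/(c + 1)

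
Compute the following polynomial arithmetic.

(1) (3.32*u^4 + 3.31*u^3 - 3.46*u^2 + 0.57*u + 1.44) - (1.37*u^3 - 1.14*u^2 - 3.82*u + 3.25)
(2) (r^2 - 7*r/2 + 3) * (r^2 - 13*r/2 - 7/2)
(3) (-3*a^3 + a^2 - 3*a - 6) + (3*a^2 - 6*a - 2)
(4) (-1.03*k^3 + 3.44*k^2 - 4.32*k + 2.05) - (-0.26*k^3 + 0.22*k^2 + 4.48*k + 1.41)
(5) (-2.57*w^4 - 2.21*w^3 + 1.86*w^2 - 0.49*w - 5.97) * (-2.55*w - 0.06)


(1) = 3.32*u^4 + 1.94*u^3 - 2.32*u^2 + 4.39*u - 1.81
(2) = r^4 - 10*r^3 + 89*r^2/4 - 29*r/4 - 21/2
(3) = -3*a^3 + 4*a^2 - 9*a - 8
(4) = -0.77*k^3 + 3.22*k^2 - 8.8*k + 0.64
(5) = 6.5535*w^5 + 5.7897*w^4 - 4.6104*w^3 + 1.1379*w^2 + 15.2529*w + 0.3582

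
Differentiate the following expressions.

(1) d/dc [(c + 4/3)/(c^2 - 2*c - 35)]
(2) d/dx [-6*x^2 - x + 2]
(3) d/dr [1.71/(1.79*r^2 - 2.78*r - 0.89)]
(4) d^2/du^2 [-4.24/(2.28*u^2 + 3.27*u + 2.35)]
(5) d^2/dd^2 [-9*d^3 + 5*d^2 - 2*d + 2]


(1) = (c^2 - 2*c - 2*(c - 1)*(3*c + 4)/3 - 35)/(-c^2 + 2*c + 35)^2
(2) = -12*x - 1
(3) = (4.7538 - 6.1218*r)/(-1.79*r^2 + 2.78*r + 0.89)^2
(4) = (44.082432*u^2 + 63.223488*u - 4.24*(4.56*u + 3.27)*(9.12*u + 6.54) + 45.43584)/(2.28*u^2 + 3.27*u + 2.35)^3
(5) = 10 - 54*d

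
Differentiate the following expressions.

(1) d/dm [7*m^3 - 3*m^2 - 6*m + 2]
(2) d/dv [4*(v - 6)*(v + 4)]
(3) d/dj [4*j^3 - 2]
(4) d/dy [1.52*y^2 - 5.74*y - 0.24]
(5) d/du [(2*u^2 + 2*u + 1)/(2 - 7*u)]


(1) = 21*m^2 - 6*m - 6
(2) = 8*v - 8
(3) = 12*j^2
(4) = 3.04*y - 5.74
(5) = (-14*u^2 + 8*u + 11)/(49*u^2 - 28*u + 4)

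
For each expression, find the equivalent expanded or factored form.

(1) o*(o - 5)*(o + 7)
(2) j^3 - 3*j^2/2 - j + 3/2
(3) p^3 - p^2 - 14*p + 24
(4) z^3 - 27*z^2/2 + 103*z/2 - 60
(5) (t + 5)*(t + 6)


(1) = o^3 + 2*o^2 - 35*o
(2) = (j - 3/2)*(j - 1)*(j + 1)
(3) = (p - 3)*(p - 2)*(p + 4)
(4) = (z - 8)*(z - 3)*(z - 5/2)
(5) = t^2 + 11*t + 30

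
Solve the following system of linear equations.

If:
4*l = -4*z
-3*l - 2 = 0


Then:
l = -2/3
z = 2/3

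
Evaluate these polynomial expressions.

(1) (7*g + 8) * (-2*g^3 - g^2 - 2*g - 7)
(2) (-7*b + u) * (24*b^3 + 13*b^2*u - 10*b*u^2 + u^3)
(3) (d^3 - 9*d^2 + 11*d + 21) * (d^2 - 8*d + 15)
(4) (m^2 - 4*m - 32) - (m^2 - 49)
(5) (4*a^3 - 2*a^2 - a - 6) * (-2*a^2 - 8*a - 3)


(1) = -14*g^4 - 23*g^3 - 22*g^2 - 65*g - 56
(2) = -168*b^4 - 67*b^3*u + 83*b^2*u^2 - 17*b*u^3 + u^4
(3) = d^5 - 17*d^4 + 98*d^3 - 202*d^2 - 3*d + 315
(4) = 17 - 4*m
(5) = -8*a^5 - 28*a^4 + 6*a^3 + 26*a^2 + 51*a + 18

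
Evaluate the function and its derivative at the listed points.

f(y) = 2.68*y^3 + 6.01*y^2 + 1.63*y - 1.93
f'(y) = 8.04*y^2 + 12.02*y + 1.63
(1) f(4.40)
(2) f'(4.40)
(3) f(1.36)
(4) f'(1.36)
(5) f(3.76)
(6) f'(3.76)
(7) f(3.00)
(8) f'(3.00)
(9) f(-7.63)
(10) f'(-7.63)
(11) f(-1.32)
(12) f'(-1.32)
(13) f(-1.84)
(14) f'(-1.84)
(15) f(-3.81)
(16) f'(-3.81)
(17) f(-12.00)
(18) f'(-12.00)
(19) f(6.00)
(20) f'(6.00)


(1) = 349.89
(2) = 210.17
(3) = 18.14
(4) = 32.85
(5) = 231.63
(6) = 160.49
(7) = 129.41
(8) = 110.05
(9) = -854.93
(10) = 377.98
(11) = 0.23
(12) = -0.23
(13) = -1.28
(14) = 6.73
(15) = -69.12
(16) = 72.54
(17) = -3787.09
(18) = 1015.15
(19) = 803.09
(20) = 363.19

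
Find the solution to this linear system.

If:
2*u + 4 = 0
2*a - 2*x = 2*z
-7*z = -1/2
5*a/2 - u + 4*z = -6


Then:
a = -116/35
u = -2
x = -237/70
z = 1/14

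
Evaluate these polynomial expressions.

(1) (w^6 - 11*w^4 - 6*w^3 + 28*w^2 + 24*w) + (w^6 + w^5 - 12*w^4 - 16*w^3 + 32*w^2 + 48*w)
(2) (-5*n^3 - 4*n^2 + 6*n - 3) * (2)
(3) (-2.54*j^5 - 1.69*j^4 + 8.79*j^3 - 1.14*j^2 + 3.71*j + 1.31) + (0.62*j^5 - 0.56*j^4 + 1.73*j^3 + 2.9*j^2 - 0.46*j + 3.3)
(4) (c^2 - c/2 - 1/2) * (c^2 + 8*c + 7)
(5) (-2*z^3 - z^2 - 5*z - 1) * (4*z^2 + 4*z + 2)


(1) = 2*w^6 + w^5 - 23*w^4 - 22*w^3 + 60*w^2 + 72*w
(2) = -10*n^3 - 8*n^2 + 12*n - 6
(3) = -1.92*j^5 - 2.25*j^4 + 10.52*j^3 + 1.76*j^2 + 3.25*j + 4.61
(4) = c^4 + 15*c^3/2 + 5*c^2/2 - 15*c/2 - 7/2
(5) = -8*z^5 - 12*z^4 - 28*z^3 - 26*z^2 - 14*z - 2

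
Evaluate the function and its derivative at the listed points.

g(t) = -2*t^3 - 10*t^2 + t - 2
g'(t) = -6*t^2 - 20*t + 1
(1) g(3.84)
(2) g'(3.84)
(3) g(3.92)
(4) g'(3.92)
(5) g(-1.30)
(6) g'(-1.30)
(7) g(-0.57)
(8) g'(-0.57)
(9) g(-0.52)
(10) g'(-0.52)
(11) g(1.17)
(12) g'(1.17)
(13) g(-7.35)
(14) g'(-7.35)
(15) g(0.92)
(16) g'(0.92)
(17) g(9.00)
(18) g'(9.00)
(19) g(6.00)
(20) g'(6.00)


(1) = -258.86
(2) = -164.27
(3) = -272.22
(4) = -169.60
(5) = -15.81
(6) = 16.86
(7) = -5.45
(8) = 10.45
(9) = -4.94
(10) = 9.78
(11) = -17.72
(12) = -30.61
(13) = 244.56
(14) = -176.13
(15) = -11.10
(16) = -22.48
(17) = -2261.00
(18) = -665.00
(19) = -788.00
(20) = -335.00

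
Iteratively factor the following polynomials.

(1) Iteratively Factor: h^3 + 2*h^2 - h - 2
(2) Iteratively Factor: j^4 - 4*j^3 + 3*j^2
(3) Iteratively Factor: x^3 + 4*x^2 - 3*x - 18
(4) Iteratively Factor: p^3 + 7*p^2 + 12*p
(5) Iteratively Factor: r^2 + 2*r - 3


(1) = (h - 1)*(h^2 + 3*h + 2) = (h - 1)*(h + 2)*(h + 1)
(2) = (j)*(j^3 - 4*j^2 + 3*j) = j*(j - 1)*(j^2 - 3*j) = j*(j - 3)*(j - 1)*(j)
(3) = (x - 2)*(x^2 + 6*x + 9) = (x - 2)*(x + 3)*(x + 3)
(4) = (p + 4)*(p^2 + 3*p) = (p + 3)*(p + 4)*(p)
(5) = (r + 3)*(r - 1)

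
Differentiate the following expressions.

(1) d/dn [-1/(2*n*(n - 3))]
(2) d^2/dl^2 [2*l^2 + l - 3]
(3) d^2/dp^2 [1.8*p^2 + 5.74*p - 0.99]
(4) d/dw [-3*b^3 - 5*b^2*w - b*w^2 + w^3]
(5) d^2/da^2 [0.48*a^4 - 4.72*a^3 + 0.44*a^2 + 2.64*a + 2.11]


(1) = (n - 3/2)/(n^2*(n - 3)^2)
(2) = 4
(3) = 3.60000000000000
(4) = -5*b^2 - 2*b*w + 3*w^2
(5) = 5.76*a^2 - 28.32*a + 0.88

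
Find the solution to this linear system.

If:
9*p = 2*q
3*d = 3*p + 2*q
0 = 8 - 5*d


Then:
d = 8/5
p = 2/5
q = 9/5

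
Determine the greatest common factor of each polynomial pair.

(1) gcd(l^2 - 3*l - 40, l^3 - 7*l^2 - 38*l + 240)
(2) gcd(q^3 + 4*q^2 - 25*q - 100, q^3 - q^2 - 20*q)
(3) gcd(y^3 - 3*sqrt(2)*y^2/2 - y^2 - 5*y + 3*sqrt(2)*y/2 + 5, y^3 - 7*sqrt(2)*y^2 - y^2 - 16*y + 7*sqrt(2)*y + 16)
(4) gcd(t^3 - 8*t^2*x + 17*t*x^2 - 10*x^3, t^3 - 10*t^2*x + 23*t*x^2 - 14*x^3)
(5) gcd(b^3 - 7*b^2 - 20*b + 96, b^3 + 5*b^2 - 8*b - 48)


(1) = l - 8
(2) = q^2 - q - 20
(3) = gcd((y - 1)*(y - 5*sqrt(2)/2)*(y + sqrt(2)), (y - 1)*(y - 8*sqrt(2))*(y + sqrt(2))) = y^2 + y*(-1 + sqrt(2)) - sqrt(2)
(4) = t^2 - 3*t*x + 2*x^2
(5) = b^2 + b - 12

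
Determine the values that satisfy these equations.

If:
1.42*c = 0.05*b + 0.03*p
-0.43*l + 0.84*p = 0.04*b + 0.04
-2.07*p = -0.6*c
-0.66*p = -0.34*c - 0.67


Then:
b = -127.18
c = -4.51
l = 9.19
p = -1.31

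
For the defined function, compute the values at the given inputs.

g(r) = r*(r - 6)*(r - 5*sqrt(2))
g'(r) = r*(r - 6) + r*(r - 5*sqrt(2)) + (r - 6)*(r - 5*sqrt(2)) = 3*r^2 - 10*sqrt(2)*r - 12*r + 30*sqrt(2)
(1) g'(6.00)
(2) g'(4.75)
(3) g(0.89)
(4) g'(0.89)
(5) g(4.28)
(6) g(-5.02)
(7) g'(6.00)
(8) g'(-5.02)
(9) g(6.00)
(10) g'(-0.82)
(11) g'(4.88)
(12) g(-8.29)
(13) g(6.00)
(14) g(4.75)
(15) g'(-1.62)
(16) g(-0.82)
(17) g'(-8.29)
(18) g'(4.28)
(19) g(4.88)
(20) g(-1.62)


(1) = -6.43
(2) = -14.06
(3) = 28.11
(4) = 21.54
(5) = 20.55
(6) = -668.88
(7) = -6.43
(8) = 249.26
(9) = 0.00
(10) = 65.88
(11) = -13.70
(12) = -1819.74
(13) = 0.00
(14) = 13.78
(15) = 92.65
(16) = -44.13
(17) = 465.32
(18) = -14.51
(19) = 11.98
(20) = -107.29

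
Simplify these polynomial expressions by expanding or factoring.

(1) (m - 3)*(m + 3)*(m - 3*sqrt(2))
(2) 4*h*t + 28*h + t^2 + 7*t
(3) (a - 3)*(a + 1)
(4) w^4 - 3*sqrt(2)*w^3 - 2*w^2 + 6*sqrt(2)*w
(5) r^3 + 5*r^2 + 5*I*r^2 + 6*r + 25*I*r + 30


(1) = m^3 - 3*sqrt(2)*m^2 - 9*m + 27*sqrt(2)
(2) = (4*h + t)*(t + 7)
(3) = a^2 - 2*a - 3
(4) = w*(w - 3*sqrt(2))*(w - sqrt(2))*(w + sqrt(2))
(5) = (r + 5)*(r - I)*(r + 6*I)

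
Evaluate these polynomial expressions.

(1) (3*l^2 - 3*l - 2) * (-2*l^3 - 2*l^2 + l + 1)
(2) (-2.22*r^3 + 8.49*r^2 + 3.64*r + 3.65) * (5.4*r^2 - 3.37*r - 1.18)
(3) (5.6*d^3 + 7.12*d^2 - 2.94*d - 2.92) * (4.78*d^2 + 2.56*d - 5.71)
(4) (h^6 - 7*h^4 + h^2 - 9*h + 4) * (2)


(1) = -6*l^5 + 13*l^3 + 4*l^2 - 5*l - 2
(2) = -11.988*r^5 + 53.3274*r^4 - 6.3357*r^3 - 2.575*r^2 - 16.5957*r - 4.307
(3) = 26.768*d^5 + 48.3696*d^4 - 27.802*d^3 - 62.1392*d^2 + 9.3122*d + 16.6732
(4) = 2*h^6 - 14*h^4 + 2*h^2 - 18*h + 8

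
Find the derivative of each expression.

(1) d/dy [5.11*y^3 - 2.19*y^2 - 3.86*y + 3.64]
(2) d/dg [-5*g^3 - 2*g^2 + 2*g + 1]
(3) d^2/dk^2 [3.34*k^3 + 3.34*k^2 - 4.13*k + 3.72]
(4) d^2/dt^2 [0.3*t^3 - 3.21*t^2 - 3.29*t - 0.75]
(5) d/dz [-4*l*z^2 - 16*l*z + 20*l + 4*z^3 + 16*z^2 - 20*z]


(1) = 15.33*y^2 - 4.38*y - 3.86
(2) = -15*g^2 - 4*g + 2
(3) = 20.04*k + 6.68
(4) = 1.8*t - 6.42
(5) = -8*l*z - 16*l + 12*z^2 + 32*z - 20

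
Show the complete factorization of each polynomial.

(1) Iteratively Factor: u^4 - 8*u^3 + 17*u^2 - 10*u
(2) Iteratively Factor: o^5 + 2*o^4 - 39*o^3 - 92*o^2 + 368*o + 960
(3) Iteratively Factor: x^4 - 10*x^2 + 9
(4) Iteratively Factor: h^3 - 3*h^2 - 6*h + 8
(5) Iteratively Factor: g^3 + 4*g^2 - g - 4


(1) = (u)*(u^3 - 8*u^2 + 17*u - 10) = u*(u - 1)*(u^2 - 7*u + 10) = u*(u - 5)*(u - 1)*(u - 2)
(2) = (o - 5)*(o^4 + 7*o^3 - 4*o^2 - 112*o - 192) = (o - 5)*(o + 4)*(o^3 + 3*o^2 - 16*o - 48) = (o - 5)*(o - 4)*(o + 4)*(o^2 + 7*o + 12) = (o - 5)*(o - 4)*(o + 3)*(o + 4)*(o + 4)
(3) = (x - 3)*(x^3 + 3*x^2 - x - 3) = (x - 3)*(x - 1)*(x^2 + 4*x + 3) = (x - 3)*(x - 1)*(x + 3)*(x + 1)
(4) = (h + 2)*(h^2 - 5*h + 4) = (h - 4)*(h + 2)*(h - 1)
(5) = (g + 1)*(g^2 + 3*g - 4) = (g - 1)*(g + 1)*(g + 4)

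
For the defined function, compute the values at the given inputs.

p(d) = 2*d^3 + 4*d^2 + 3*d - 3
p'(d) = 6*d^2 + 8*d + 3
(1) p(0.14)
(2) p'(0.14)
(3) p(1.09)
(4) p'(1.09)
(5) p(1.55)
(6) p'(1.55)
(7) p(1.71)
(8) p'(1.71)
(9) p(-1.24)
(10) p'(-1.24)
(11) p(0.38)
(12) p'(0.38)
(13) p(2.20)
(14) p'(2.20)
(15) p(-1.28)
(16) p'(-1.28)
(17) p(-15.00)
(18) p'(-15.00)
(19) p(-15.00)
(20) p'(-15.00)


(1) = -2.50
(2) = 4.24
(3) = 7.61
(4) = 18.85
(5) = 18.71
(6) = 29.82
(7) = 23.83
(8) = 34.22
(9) = -4.38
(10) = 2.31
(11) = -1.17
(12) = 6.91
(13) = 44.26
(14) = 49.64
(15) = -4.48
(16) = 2.59
(17) = -5898.00
(18) = 1233.00
(19) = -5898.00
(20) = 1233.00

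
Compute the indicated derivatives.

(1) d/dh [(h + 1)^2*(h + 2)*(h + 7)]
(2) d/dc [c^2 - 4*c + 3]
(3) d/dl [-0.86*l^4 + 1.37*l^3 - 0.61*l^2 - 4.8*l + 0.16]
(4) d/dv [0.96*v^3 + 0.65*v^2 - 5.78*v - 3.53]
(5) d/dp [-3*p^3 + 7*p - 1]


(1) = 4*h^3 + 33*h^2 + 66*h + 37
(2) = 2*c - 4
(3) = -3.44*l^3 + 4.11*l^2 - 1.22*l - 4.8
(4) = 2.88*v^2 + 1.3*v - 5.78
(5) = 7 - 9*p^2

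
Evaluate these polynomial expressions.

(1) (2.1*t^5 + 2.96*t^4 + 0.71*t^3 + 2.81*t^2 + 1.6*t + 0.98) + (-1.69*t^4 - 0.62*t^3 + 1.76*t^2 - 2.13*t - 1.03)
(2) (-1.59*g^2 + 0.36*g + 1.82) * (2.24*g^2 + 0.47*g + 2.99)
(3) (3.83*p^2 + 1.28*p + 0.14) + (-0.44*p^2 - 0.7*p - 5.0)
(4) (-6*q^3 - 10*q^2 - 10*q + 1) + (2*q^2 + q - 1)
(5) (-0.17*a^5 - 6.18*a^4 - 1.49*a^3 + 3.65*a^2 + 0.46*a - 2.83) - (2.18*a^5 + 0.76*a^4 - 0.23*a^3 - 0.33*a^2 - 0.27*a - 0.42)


(1) = 2.1*t^5 + 1.27*t^4 + 0.09*t^3 + 4.57*t^2 - 0.53*t - 0.05
(2) = -3.5616*g^4 + 0.0591*g^3 - 0.5081*g^2 + 1.9318*g + 5.4418
(3) = 3.39*p^2 + 0.58*p - 4.86
(4) = -6*q^3 - 8*q^2 - 9*q
(5) = -2.35*a^5 - 6.94*a^4 - 1.26*a^3 + 3.98*a^2 + 0.73*a - 2.41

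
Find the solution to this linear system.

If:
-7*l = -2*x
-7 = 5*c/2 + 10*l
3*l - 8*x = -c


Then:
c = -70/29
l = -14/145
x = -49/145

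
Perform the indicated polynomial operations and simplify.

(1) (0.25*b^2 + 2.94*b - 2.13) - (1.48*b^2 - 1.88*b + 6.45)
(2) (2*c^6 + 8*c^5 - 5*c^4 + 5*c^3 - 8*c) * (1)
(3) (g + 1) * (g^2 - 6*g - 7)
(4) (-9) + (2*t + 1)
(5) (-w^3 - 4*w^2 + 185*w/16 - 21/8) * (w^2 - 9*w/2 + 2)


(1) = -1.23*b^2 + 4.82*b - 8.58
(2) = 2*c^6 + 8*c^5 - 5*c^4 + 5*c^3 - 8*c
(3) = g^3 - 5*g^2 - 13*g - 7
(4) = 2*t - 8
(5) = -w^5 + w^4/2 + 441*w^3/16 - 2005*w^2/32 + 559*w/16 - 21/4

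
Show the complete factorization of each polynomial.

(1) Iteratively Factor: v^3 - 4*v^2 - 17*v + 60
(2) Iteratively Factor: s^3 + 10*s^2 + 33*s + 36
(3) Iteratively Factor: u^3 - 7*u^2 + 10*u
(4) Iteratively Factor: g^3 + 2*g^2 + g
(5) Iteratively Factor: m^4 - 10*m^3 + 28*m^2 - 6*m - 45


(1) = (v - 5)*(v^2 + v - 12) = (v - 5)*(v + 4)*(v - 3)
(2) = (s + 3)*(s^2 + 7*s + 12) = (s + 3)*(s + 4)*(s + 3)
(3) = (u - 2)*(u^2 - 5*u) = (u - 5)*(u - 2)*(u)
(4) = (g + 1)*(g^2 + g) = g*(g + 1)*(g + 1)
(5) = (m - 5)*(m^3 - 5*m^2 + 3*m + 9) = (m - 5)*(m + 1)*(m^2 - 6*m + 9) = (m - 5)*(m - 3)*(m + 1)*(m - 3)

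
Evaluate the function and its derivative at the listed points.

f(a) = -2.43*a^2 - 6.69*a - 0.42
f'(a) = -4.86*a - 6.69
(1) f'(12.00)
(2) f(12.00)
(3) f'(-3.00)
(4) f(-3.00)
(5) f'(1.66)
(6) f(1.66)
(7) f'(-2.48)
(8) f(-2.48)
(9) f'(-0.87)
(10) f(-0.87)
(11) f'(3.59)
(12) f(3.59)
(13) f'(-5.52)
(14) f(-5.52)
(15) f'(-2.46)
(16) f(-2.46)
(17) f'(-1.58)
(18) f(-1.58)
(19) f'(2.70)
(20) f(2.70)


(1) = -65.01
(2) = -430.62
(3) = 7.89
(4) = -2.22
(5) = -14.76
(6) = -18.22
(7) = 5.36
(8) = 1.23
(9) = -2.46
(10) = 3.56
(11) = -24.14
(12) = -55.76
(13) = 20.14
(14) = -37.53
(15) = 5.27
(16) = 1.33
(17) = 0.99
(18) = 4.08
(19) = -19.81
(20) = -36.20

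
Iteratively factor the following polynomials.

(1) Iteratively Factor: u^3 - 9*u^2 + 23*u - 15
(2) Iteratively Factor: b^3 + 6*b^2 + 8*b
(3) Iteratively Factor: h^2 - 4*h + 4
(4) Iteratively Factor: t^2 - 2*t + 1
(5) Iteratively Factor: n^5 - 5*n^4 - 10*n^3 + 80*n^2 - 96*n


(1) = (u - 3)*(u^2 - 6*u + 5) = (u - 3)*(u - 1)*(u - 5)
(2) = (b + 2)*(b^2 + 4*b) = b*(b + 2)*(b + 4)
(3) = (h - 2)*(h - 2)
(4) = (t - 1)*(t - 1)
(5) = (n - 2)*(n^4 - 3*n^3 - 16*n^2 + 48*n) = (n - 4)*(n - 2)*(n^3 + n^2 - 12*n) = n*(n - 4)*(n - 2)*(n^2 + n - 12) = n*(n - 4)*(n - 2)*(n + 4)*(n - 3)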